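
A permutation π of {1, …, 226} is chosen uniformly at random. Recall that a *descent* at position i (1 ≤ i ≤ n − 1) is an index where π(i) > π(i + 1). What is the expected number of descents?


Write X = Σ X_I over i = 1, …, 225, with X_I the indicator of one descent.
There are 225 indicators.
For each fixed i, the pair (π(i), π(i+1)) is a uniformly random ordered pair of distinct values from {1, …, 226}; by symmetry P[π(i) > π(i+1)] = 1/2.
By linearity: E[X] = 225 · (1/2) = (226 − 1) · (1/2) = 225/2 ≈ 112.500.

E[X] = 225/2 = 112.500.


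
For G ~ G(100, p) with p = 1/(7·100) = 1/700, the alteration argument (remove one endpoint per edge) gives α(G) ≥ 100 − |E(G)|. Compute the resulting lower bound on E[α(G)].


E[|E(G)|] = C(100, 2)·p = 4950 · (1/700) = 99/14.
E[α(G)] ≥ n − E[|E(G)|] = 100 − 99/14 = 1301/14.
Numerically: ≈ 92.928571.
(This is only a lower bound; the true E[α(G)] may be larger.)

E[α(G)] ≥ 1301/14 ≈ 92.928571.


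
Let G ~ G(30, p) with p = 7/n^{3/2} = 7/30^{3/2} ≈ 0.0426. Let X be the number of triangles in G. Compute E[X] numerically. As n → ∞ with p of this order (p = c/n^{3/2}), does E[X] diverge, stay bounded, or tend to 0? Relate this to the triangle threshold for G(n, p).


Number of potential triangles: C(30, 3) = 4060.
Each occurs with probability p³ ≈ (0.0426)³ ≈ 7.731228e-05.
By linearity: E[X] = C(30, 3)·p³ ≈ 4060 · 7.731228e-05 ≈ 0.3139.
Since α = 3/2 > 1, p = c/n^{3/2} = o(1/n) is below the triangle threshold p ~ 1/n. Asymptotically E[X] ~ (c³/6)·n^{3(1−α)} = (7³/6)·n^{-1.5} → 0, so by Markov's inequality G has no triangles w.h.p.

E[X] ≈ 0.3139; in regime p = Θ(1/n^{3/2}) E[X] tends to 0 (below the triangle threshold p ~ 1/n).


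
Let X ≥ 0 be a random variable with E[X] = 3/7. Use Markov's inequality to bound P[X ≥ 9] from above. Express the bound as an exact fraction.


μ = E[X] = 3/7, a = 9.
Markov: P[X ≥ 9] ≤ μ/a = (3/7)/9 = 1/21.
Numerically: ≈ 0.0476.
(Since a = 9 > μ = 0.4286, the bound 1/21 is < 1 and informative.)

P[X ≥ 9] ≤ 1/21 ≈ 0.0476.


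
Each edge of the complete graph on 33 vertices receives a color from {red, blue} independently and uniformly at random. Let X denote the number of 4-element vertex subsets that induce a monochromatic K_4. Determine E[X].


Let X = Σ_S X_S over the C(33, 4) = 40920 subsets S of size 4, where X_S = 1 if the K_4 on S is monochromatic.
For a fixed S, the K_4 on S has C(4, 2) = 6 edges. P[all 6 edges red] = (1/2)^6, and likewise for blue, so P[monochromatic] = 2·(1/2)^6 = 2^{1 − 6} = 1/32.
By linearity of expectation: E[X] = C(33, 4) · 2^{1 − 6} = 40920 · 1/32 = 5115/4.
Numerically: E[X] ≈ 1278.7500.

E[X] = C(33,4)·2^(1−C(4,2)) = 5115/4 ≈ 1278.7500.


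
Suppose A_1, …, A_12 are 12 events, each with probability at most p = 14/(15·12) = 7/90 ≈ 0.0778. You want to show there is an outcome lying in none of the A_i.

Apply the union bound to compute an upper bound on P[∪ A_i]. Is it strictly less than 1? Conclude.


Union bound: P[∪_{i=1}^{12} A_i] ≤ Σ_i P[A_i] ≤ 12·p = 12·(7/90) = 14/15.
Numerically: 14/15 ≈ 0.9333.
Is 14/15 < 1? YES.
Since P[∪ A_i] ≤ 14/15 < 1, the complement has P[∩ A_i^c] ≥ 1 − 14/15 = 1/15 > 0, so some outcome avoids every A_i.

12·p = 14/15 ≈ 0.9333; existence CERTIFIED by the union bound.


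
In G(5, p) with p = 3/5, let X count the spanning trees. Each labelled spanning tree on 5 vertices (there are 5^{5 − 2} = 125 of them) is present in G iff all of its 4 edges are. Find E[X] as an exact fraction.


K_5 has 5^{5 − 2} = 125 labelled spanning trees.
For each such spanning tree H, let X_H = 1 if all 4 edges of H are present in G. Then P[X_H = 1] = p^{4} = (3/5)^{4} = 81/625.
By linearity: E[X] = Σ_H E[X_H] = 125 · p^{4} = 125 · 81/625 = 81/5.
Numerically: E[X] ≈ 16.2.

E[X] = 125 · (3/5)^{4} = 81/5 ≈ 16.2.


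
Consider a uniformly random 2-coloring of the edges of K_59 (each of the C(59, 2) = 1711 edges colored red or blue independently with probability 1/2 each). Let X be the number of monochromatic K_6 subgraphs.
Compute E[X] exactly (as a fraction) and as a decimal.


Let X = Σ_S X_S over the C(59, 6) = 45057474 subsets S of size 6, where X_S = 1 if the K_6 on S is monochromatic.
For a fixed S, the K_6 on S has C(6, 2) = 15 edges. P[all 15 edges red] = (1/2)^15, and likewise for blue, so P[monochromatic] = 2·(1/2)^15 = 2^{1 − 15} = 1/16384.
By linearity: E[X] = C(59, 6) · 2^{1 − 15} = 45057474 · 1/16384 = 22528737/8192.
Numerically: E[X] ≈ 2750.0900.

E[X] = C(59,6)·2^(1−C(6,2)) = 22528737/8192 ≈ 2750.0900.


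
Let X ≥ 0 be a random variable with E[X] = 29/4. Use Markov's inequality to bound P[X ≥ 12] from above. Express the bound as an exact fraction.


μ = E[X] = 29/4, a = 12.
Markov: P[X ≥ 12] ≤ μ/a = (29/4)/12 = 29/48.
Numerically: ≈ 0.6042.
(Since a = 12 > μ = 7.2500, the bound 29/48 is < 1 and informative.)

P[X ≥ 12] ≤ 29/48 ≈ 0.6042.


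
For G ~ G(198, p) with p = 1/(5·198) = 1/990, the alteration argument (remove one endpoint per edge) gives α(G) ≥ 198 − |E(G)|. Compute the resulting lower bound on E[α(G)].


E[|E(G)|] = C(198, 2)·p = 19503 · (1/990) = 197/10.
E[α(G)] ≥ n − E[|E(G)|] = 198 − 197/10 = 1783/10.
Numerically: ≈ 178.30000.
(This is only a lower bound; the true E[α(G)] may be larger.)

E[α(G)] ≥ 1783/10 ≈ 178.30000.


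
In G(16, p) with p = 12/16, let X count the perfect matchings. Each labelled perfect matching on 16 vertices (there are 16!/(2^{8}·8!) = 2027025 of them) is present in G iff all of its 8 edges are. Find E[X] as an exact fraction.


K_16 has 16!/(2^{8}·8!) = 2027025 labelled perfect matchings.
For each such perfect matching H, let X_H = 1 if all 8 edges of H are present in G. Then P[X_H = 1] = p^{8} = (3/4)^{8} = 6561/65536.
By linearity of expectation: E[X] = Σ_H E[X_H] = 2027025 · p^{8} = 2027025 · 6561/65536 = 13299311025/65536.
Numerically: E[X] ≈ 2.03e+05.

E[X] = 2027025 · (3/4)^{8} = 13299311025/65536 ≈ 2.03e+05.


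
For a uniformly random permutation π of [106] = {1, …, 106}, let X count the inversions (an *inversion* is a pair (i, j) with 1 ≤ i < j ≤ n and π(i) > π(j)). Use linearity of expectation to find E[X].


Write X = Σ X_I over the C(106, 2) = 5565 pairs i < j, with X_I the indicator of one inversion.
There are 5565 indicators.
For each fixed pair i < j, the values π(i) and π(j) are two distinct elements of {1, …, 106} in uniformly random order; by symmetry P[π(i) > π(j)] = 1/2.
By linearity: E[X] = 5565 · (1/2) = C(106, 2) · (1/2) = 5565/2 = 5565/2 ≈ 2782.50000.

E[X] = 5565/2 = 2782.50000.


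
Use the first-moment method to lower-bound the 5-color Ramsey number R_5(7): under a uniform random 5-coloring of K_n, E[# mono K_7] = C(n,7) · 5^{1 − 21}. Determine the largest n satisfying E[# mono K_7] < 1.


We need C(n, 7) · 5^{1 − 21} < 1, i.e. C(n, 7) < 5^{21 − 1} = 95367431640625.
Check values of n near the boundary:
  n = 332: C(332, 7) = 82772214646616; 82772214646616 < 95367431640625? YES
  n = 333: C(333, 7) = 84549532139028; 84549532139028 < 95367431640625? YES
  n = 334: C(334, 7) = 86359460961576; 86359460961576 < 95367431640625? YES
  n = 335: C(335, 7) = 88202498238195; 88202498238195 < 95367431640625? YES
  n = 336: C(336, 7) = 90079147136880; 90079147136880 < 95367431640625? YES
  n = 337: C(337, 7) = 91989916924632; 91989916924632 < 95367431640625? YES
  n = 338: C(338, 7) = 93935323022736; 93935323022736 < 95367431640625? YES
  n = 339: C(339, 7) = 95915887062372; 95915887062372 < 95367431640625? NO
  n = 340: C(340, 7) = 97932136940560; 97932136940560 < 95367431640625? NO
The largest n with C(n, 7) < 95367431640625 is n = 338 (where E[X] = 93935323022736/95367431640625 ≈ 0.985). Hence R_5(7) > 338, i.e. R_5(7) ≥ 339.

Largest n = 338; hence R_5(7) > 338.


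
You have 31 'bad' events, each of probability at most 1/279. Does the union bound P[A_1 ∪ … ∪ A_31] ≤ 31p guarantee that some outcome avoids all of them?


Union bound: P[∪_{i=1}^{31} A_i] ≤ Σ_i P[A_i] ≤ 31·p = 31·(1/279) = 1/9.
Numerically: 1/9 ≈ 0.1111.
Is 1/9 < 1? YES.
Since P[∪ A_i] ≤ 1/9 < 1, the complement has P[∩ A_i^c] ≥ 1 − 1/9 = 8/9 > 0, so some outcome avoids every A_i.

31·p = 1/9 ≈ 0.1111; existence CERTIFIED by the union bound.


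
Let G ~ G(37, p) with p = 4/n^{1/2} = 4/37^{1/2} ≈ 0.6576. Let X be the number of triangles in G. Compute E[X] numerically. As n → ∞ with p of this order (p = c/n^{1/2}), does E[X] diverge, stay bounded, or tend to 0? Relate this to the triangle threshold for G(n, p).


Number of potential triangles: C(37, 3) = 7770.
Each occurs with probability p³ ≈ (0.6576)³ ≈ 2.8436582e-01.
By linearity: E[X] = C(37, 3)·p³ ≈ 7770 · 2.8436582e-01 ≈ 2209.52239.
Since α = 1/2 < 1, p = c/n^{1/2} ≫ 1/n is above the triangle threshold p ~ 1/n. Asymptotically E[X] ~ (c³/6)·n^{3(1−α)} = (4³/6)·n^{1.5} → ∞; triangles are abundant w.h.p.

E[X] ≈ 2209.52239; in regime p = Θ(1/n^{1/2}) E[X] diverges (above the triangle threshold p ~ 1/n).


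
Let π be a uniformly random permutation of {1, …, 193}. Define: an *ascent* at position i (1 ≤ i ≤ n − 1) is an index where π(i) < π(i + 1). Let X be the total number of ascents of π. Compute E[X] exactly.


Write X = Σ X_I over i = 1, …, 192, with X_I the indicator of one ascent.
There are 192 indicators.
For each fixed i, the pair (π(i), π(i+1)) is a uniformly random ordered pair of distinct values from {1, …, 193}; by symmetry P[π(i) < π(i+1)] = 1/2.
By linearity: E[X] = 192 · (1/2) = (193 − 1) · (1/2) = 96 ≈ 96.000000.

E[X] = 96 = 96.000000.


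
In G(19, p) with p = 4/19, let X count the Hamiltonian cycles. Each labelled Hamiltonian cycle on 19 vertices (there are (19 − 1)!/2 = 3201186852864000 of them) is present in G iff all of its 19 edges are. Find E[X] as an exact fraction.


K_19 has (19 − 1)!/2 = 3201186852864000 labelled Hamiltonian cycles.
For each such Hamiltonian cycle H, let X_H = 1 if all 19 edges of H are present in G. Then P[X_H = 1] = p^{19} = (4/19)^{19} = 274877906944/1978419655660313589123979.
Summing the indicators: E[X] = Σ_H E[X_H] = 3201186852864000 · p^{19} = 3201186852864000 · 274877906944/1978419655660313589123979 = 879935541851906811887616000/1978419655660313589123979.
Numerically: E[X] ≈ 444.77.

E[X] = 3201186852864000 · (4/19)^{19} = 879935541851906811887616000/1978419655660313589123979 ≈ 444.77.


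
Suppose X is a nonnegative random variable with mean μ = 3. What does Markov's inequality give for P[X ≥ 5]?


μ = E[X] = 3, a = 5.
Markov: P[X ≥ 5] ≤ μ/a = (3)/5 = 3/5.
Numerically: ≈ 0.600000.
(Since a = 5 > μ = 3.000000, the bound 3/5 is < 1 and informative.)

P[X ≥ 5] ≤ 3/5 ≈ 0.600000.


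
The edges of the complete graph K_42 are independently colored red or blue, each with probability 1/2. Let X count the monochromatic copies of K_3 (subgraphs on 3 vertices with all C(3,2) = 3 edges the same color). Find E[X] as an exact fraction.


Let X = Σ_S X_S over the C(42, 3) = 11480 subsets S of size 3, where X_S = 1 if the K_3 on S is monochromatic.
For a fixed S, the K_3 on S has C(3, 2) = 3 edges. P[all 3 edges red] = (1/2)^3, and likewise for blue, so P[monochromatic] = 2·(1/2)^3 = 2^{1 − 3} = 1/4.
By linearity of expectation: E[X] = C(42, 3) · 2^{1 − 3} = 11480 · 1/4 = 2870.
Numerically: E[X] ≈ 2870.000.

E[X] = C(42,3)·2^(1−C(3,2)) = 2870 ≈ 2870.000.


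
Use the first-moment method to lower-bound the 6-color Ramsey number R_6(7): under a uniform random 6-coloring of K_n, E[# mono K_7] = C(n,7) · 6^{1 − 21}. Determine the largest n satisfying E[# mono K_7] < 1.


We need C(n, 7) · 6^{1 − 21} < 1, i.e. C(n, 7) < 6^{21 − 1} = 3656158440062976.
Check values of n near the boundary:
  n = 565: C(565, 7) = 3513212521235560; 3513212521235560 < 3656158440062976? YES
  n = 566: C(566, 7) = 3557206237959440; 3557206237959440 < 3656158440062976? YES
  n = 567: C(567, 7) = 3601671315933933; 3601671315933933 < 3656158440062976? YES
  n = 568: C(568, 7) = 3646611956239704; 3646611956239704 < 3656158440062976? YES
  n = 569: C(569, 7) = 3692032389858348; 3692032389858348 < 3656158440062976? NO
The largest n with C(n, 7) < 3656158440062976 is n = 568 (where E[X] = 16882462760369/16926659444736 ≈ 0.9973889). Hence R_6(7) > 568, i.e. R_6(7) ≥ 569.

Largest n = 568; hence R_6(7) > 568.


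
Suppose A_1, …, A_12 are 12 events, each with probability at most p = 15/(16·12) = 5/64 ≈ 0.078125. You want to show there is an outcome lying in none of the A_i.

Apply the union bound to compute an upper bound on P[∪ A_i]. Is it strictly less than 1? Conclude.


Union bound: P[∪_{i=1}^{12} A_i] ≤ Σ_i P[A_i] ≤ 12·p = 12·(5/64) = 15/16.
Numerically: 15/16 ≈ 0.937500.
Is 15/16 < 1? YES.
Since P[∪ A_i] ≤ 15/16 < 1, the complement has P[∩ A_i^c] ≥ 1 − 15/16 = 1/16 > 0, so some outcome avoids every A_i.

12·p = 15/16 ≈ 0.937500; existence CERTIFIED by the union bound.


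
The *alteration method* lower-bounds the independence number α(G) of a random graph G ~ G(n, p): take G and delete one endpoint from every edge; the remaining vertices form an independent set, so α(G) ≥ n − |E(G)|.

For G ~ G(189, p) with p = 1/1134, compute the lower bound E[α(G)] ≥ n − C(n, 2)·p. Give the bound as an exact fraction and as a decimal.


E[|E(G)|] = C(189, 2)·p = 17766 · (1/1134) = 47/3.
E[α(G)] ≥ n − E[|E(G)|] = 189 − 47/3 = 520/3.
Numerically: ≈ 173.333333.
(This is only a lower bound; the true E[α(G)] may be larger.)

E[α(G)] ≥ 520/3 ≈ 173.333333.


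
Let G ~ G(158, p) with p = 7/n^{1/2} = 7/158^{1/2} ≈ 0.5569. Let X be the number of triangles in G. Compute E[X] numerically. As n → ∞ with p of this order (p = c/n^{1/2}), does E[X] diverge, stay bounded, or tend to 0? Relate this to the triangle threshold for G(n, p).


Number of potential triangles: C(158, 3) = 644956.
Each occurs with probability p³ ≈ (0.5569)³ ≈ 1.727064e-01.
By linearity: E[X] = C(158, 3)·p³ ≈ 644956 · 1.727064e-01 ≈ 111388.0438.
Since α = 1/2 < 1, p = c/n^{1/2} ≫ 1/n is above the triangle threshold p ~ 1/n. Asymptotically E[X] ~ (c³/6)·n^{3(1−α)} = (7³/6)·n^{1.5} → ∞; triangles are abundant w.h.p.

E[X] ≈ 111388.0438; in regime p = Θ(1/n^{1/2}) E[X] diverges (above the triangle threshold p ~ 1/n).


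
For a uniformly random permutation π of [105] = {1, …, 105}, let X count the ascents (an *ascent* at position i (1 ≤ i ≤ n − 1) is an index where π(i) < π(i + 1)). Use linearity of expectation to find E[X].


Write X = Σ X_I over i = 1, …, 104, with X_I the indicator of one ascent.
There are 104 indicators.
For each fixed i, the pair (π(i), π(i+1)) is a uniformly random ordered pair of distinct values from {1, …, 105}; by symmetry P[π(i) < π(i+1)] = 1/2.
By linearity: E[X] = 104 · (1/2) = (105 − 1) · (1/2) = 52 ≈ 52.000.

E[X] = 52 = 52.000.


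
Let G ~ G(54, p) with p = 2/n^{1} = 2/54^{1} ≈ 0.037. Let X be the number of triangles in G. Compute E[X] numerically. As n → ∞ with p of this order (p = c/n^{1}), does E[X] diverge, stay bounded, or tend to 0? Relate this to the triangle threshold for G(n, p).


Number of potential triangles: C(54, 3) = 24804.
Each occurs with probability p³ ≈ (0.037)³ ≈ 5.08053e-05.
By linearity: E[X] = C(54, 3)·p³ ≈ 24804 · 5.08053e-05 ≈ 1.260.
Here α = 1, so p = 2/n is exactly at the triangle threshold p ~ 1/n. Asymptotically E[X] → c³/6 = 2³/6 = 4/3 ≈ 1.333, a bounded constant. In this regime the triangle count is asymptotically Poisson(c³/6).

E[X] ≈ 1.260; in regime p = Θ(1/n^{1}) E[X] stays bounded (at the triangle threshold p ~ 1/n).


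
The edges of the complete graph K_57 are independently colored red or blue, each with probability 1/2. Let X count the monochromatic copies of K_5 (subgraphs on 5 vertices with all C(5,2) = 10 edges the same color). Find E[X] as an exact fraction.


Let X = Σ_S X_S over the C(57, 5) = 4187106 subsets S of size 5, where X_S = 1 if the K_5 on S is monochromatic.
For a fixed S, the K_5 on S has C(5, 2) = 10 edges. P[all 10 edges red] = (1/2)^10, and likewise for blue, so P[monochromatic] = 2·(1/2)^10 = 2^{1 − 10} = 1/512.
Summing: E[X] = C(57, 5) · 2^{1 − 10} = 4187106 · 1/512 = 2093553/256.
Numerically: E[X] ≈ 8177.9414.

E[X] = C(57,5)·2^(1−C(5,2)) = 2093553/256 ≈ 8177.9414.


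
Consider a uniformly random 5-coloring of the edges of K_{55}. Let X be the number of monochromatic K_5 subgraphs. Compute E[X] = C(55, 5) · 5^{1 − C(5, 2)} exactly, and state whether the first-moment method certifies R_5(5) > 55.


E[X] = C(55, 5) · 5^{1 − 10} = 3478761 · 5^{−9} = 3478761/1953125.
As a reduced fraction: E[X] = 3478761/1953125 ≈ 1.78113.
Is E[X] < 1? NO.
Since E[X] ≥ 1, the first-moment bound is inconclusive at n = 55; it does NOT by itself certify R_5(5) > 55.

E[X] = 3478761/1953125 ≈ 1.78113; E[X] ≥ 1; first-moment method inconclusive here.


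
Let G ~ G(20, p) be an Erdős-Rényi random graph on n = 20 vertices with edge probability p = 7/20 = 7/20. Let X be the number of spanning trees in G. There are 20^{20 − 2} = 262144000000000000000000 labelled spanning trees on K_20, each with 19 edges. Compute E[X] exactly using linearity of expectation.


K_20 has 20^{20 − 2} = 262144000000000000000000 labelled spanning trees.
For each such spanning tree H, let X_H = 1 if all 19 edges of H are present in G. Then P[X_H = 1] = p^{19} = (7/20)^{19} = 11398895185373143/5242880000000000000000000.
By linearity of expectation: E[X] = Σ_H E[X_H] = 262144000000000000000000 · p^{19} = 262144000000000000000000 · 11398895185373143/5242880000000000000000000 = 11398895185373143/20.
Numerically: E[X] ≈ 5.699e+14.

E[X] = 262144000000000000000000 · (7/20)^{19} = 11398895185373143/20 ≈ 5.699e+14.


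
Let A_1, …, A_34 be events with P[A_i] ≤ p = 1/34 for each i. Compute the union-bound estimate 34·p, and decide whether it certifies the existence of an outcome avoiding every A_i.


Union bound: P[∪_{i=1}^{34} A_i] ≤ Σ_i P[A_i] ≤ 34·p = 34·(1/34) = 1.
Numerically: 1 ≈ 1.000000.
Is 1 < 1? NO.
Since the bound 1 is ≥ 1, the union bound is uninformative here; it does NOT by itself certify existence.

34·p = 1 ≈ 1.000000; existence NOT certified by the union bound.


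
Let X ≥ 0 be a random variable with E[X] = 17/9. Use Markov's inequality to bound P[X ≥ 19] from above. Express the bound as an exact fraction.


μ = E[X] = 17/9, a = 19.
Markov: P[X ≥ 19] ≤ μ/a = (17/9)/19 = 17/171.
Numerically: ≈ 0.099.
(Since a = 19 > μ = 1.889, the bound 17/171 is < 1 and informative.)

P[X ≥ 19] ≤ 17/171 ≈ 0.099.


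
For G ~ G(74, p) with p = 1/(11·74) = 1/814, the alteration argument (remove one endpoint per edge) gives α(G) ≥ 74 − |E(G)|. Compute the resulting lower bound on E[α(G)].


E[|E(G)|] = C(74, 2)·p = 2701 · (1/814) = 73/22.
E[α(G)] ≥ n − E[|E(G)|] = 74 − 73/22 = 1555/22.
Numerically: ≈ 70.68182.
(This is only a lower bound; the true E[α(G)] may be larger.)

E[α(G)] ≥ 1555/22 ≈ 70.68182.


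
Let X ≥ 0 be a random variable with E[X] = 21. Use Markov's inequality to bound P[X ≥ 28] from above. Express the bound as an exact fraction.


μ = E[X] = 21, a = 28.
Markov: P[X ≥ 28] ≤ μ/a = (21)/28 = 3/4.
Numerically: ≈ 0.75000.
(Since a = 28 > μ = 21.00000, the bound 3/4 is < 1 and informative.)

P[X ≥ 28] ≤ 3/4 ≈ 0.75000.


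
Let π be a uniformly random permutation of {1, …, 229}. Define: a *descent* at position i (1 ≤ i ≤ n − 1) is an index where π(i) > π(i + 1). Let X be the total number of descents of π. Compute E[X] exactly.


Write X = Σ X_I over i = 1, …, 228, with X_I the indicator of one descent.
There are 228 indicators.
For each fixed i, the pair (π(i), π(i+1)) is a uniformly random ordered pair of distinct values from {1, …, 229}; by symmetry P[π(i) > π(i+1)] = 1/2.
By linearity: E[X] = 228 · (1/2) = (229 − 1) · (1/2) = 114 ≈ 114.00000.

E[X] = 114 = 114.00000.


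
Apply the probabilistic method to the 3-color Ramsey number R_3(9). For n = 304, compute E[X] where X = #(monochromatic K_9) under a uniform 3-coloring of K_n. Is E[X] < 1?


E[X] = C(304, 9) · 3^{1 − 36} = 54222992899492560 · 3^{−35} = 54222992899492560/50031545098999707.
As a reduced fraction: E[X] = 18074330966497520/16677181699666569 ≈ 1.08378.
Is E[X] < 1? NO.
Since E[X] ≥ 1, the first-moment bound is inconclusive at n = 304; it does NOT by itself certify R_3(9) > 304.

E[X] = 18074330966497520/16677181699666569 ≈ 1.08378; E[X] ≥ 1; first-moment method inconclusive here.


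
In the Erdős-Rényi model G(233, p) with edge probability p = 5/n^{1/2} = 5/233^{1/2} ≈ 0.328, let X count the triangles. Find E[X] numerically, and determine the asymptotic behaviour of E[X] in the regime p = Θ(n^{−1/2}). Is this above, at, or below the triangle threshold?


Number of potential triangles: C(233, 3) = 2081156.
Each occurs with probability p³ ≈ (0.328)³ ≈ 3.51460e-02.
By linearity: E[X] = C(233, 3)·p³ ≈ 2081156 · 3.51460e-02 ≈ 73144.347.
Since α = 1/2 < 1, p = c/n^{1/2} ≫ 1/n is above the triangle threshold p ~ 1/n. Asymptotically E[X] ~ (c³/6)·n^{3(1−α)} = (5³/6)·n^{1.5} → ∞; triangles are abundant w.h.p.

E[X] ≈ 73144.347; in regime p = Θ(1/n^{1/2}) E[X] diverges (above the triangle threshold p ~ 1/n).


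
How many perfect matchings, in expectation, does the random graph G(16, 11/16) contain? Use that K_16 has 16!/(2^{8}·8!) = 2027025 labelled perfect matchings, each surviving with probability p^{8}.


K_16 has 16!/(2^{8}·8!) = 2027025 labelled perfect matchings.
For each such perfect matching H, let X_H = 1 if all 8 edges of H are present in G. Then P[X_H = 1] = p^{8} = (11/16)^{8} = 214358881/4294967296.
By linearity of expectation: E[X] = Σ_H E[X_H] = 2027025 · p^{8} = 2027025 · 214358881/4294967296 = 434510810759025/4294967296.
Numerically: E[X] ≈ 101167.

E[X] = 2027025 · (11/16)^{8} = 434510810759025/4294967296 ≈ 101167.


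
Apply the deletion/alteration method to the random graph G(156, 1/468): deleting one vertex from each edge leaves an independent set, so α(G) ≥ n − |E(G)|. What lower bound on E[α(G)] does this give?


E[|E(G)|] = C(156, 2)·p = 12090 · (1/468) = 155/6.
E[α(G)] ≥ n − E[|E(G)|] = 156 − 155/6 = 781/6.
Numerically: ≈ 130.166667.
(This is only a lower bound; the true E[α(G)] may be larger.)

E[α(G)] ≥ 781/6 ≈ 130.166667.


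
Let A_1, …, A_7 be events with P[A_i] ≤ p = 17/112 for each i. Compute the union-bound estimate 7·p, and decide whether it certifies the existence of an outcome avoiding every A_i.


Union bound: P[∪_{i=1}^{7} A_i] ≤ Σ_i P[A_i] ≤ 7·p = 7·(17/112) = 17/16.
Numerically: 17/16 ≈ 1.06250.
Is 17/16 < 1? NO.
Since the bound 17/16 is ≥ 1, the union bound is uninformative here; it does NOT by itself certify existence.

7·p = 17/16 ≈ 1.06250; existence NOT certified by the union bound.


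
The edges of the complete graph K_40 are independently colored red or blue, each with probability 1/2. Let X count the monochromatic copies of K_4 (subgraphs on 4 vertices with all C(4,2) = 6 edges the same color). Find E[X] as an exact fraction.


Let X = Σ_S X_S over the C(40, 4) = 91390 subsets S of size 4, where X_S = 1 if the K_4 on S is monochromatic.
For a fixed S, the K_4 on S has C(4, 2) = 6 edges. P[all 6 edges red] = (1/2)^6, and likewise for blue, so P[monochromatic] = 2·(1/2)^6 = 2^{1 − 6} = 1/32.
Summing: E[X] = C(40, 4) · 2^{1 − 6} = 91390 · 1/32 = 45695/16.
Numerically: E[X] ≈ 2855.937500.

E[X] = C(40,4)·2^(1−C(4,2)) = 45695/16 ≈ 2855.937500.


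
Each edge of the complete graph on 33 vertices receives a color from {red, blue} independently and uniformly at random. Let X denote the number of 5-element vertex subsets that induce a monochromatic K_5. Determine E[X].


Let X = Σ_S X_S over the C(33, 5) = 237336 subsets S of size 5, where X_S = 1 if the K_5 on S is monochromatic.
For a fixed S, the K_5 on S has C(5, 2) = 10 edges. P[all 10 edges red] = (1/2)^10, and likewise for blue, so P[monochromatic] = 2·(1/2)^10 = 2^{1 − 10} = 1/512.
By linearity of expectation: E[X] = C(33, 5) · 2^{1 − 10} = 237336 · 1/512 = 29667/64.
Numerically: E[X] ≈ 463.547.

E[X] = C(33,5)·2^(1−C(5,2)) = 29667/64 ≈ 463.547.


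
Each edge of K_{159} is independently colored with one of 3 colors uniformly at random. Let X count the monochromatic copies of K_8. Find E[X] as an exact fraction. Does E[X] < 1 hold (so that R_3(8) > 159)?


E[X] = C(159, 8) · 3^{1 − 28} = 8471208603429 · 3^{−27} = 8471208603429/7625597484987.
As a reduced fraction: E[X] = 941245400381/847288609443 ≈ 1.1109.
Is E[X] < 1? NO.
Since E[X] ≥ 1, the first-moment bound is inconclusive at n = 159; it does NOT by itself certify R_3(8) > 159.

E[X] = 941245400381/847288609443 ≈ 1.1109; E[X] ≥ 1; first-moment method inconclusive here.


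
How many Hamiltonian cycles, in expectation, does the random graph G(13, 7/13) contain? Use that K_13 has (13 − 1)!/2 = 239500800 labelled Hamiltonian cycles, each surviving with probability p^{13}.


K_13 has (13 − 1)!/2 = 239500800 labelled Hamiltonian cycles.
For each such Hamiltonian cycle H, let X_H = 1 if all 13 edges of H are present in G. Then P[X_H = 1] = p^{13} = (7/13)^{13} = 96889010407/302875106592253.
By linearity: E[X] = Σ_H E[X_H] = 239500800 · p^{13} = 239500800 · 96889010407/302875106592253 = 23204995503684825600/302875106592253.
Numerically: E[X] ≈ 7.66e+04.

E[X] = 239500800 · (7/13)^{13} = 23204995503684825600/302875106592253 ≈ 7.66e+04.


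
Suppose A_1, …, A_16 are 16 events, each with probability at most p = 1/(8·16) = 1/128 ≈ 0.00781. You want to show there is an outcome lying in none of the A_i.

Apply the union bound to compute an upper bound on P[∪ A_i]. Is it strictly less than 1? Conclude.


Union bound: P[∪_{i=1}^{16} A_i] ≤ Σ_i P[A_i] ≤ 16·p = 16·(1/128) = 1/8.
Numerically: 1/8 ≈ 0.12500.
Is 1/8 < 1? YES.
Since P[∪ A_i] ≤ 1/8 < 1, the complement has P[∩ A_i^c] ≥ 1 − 1/8 = 7/8 > 0, so some outcome avoids every A_i.

16·p = 1/8 ≈ 0.12500; existence CERTIFIED by the union bound.


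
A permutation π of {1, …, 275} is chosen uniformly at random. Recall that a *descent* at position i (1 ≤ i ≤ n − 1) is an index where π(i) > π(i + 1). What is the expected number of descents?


Write X = Σ X_I over i = 1, …, 274, with X_I the indicator of one descent.
There are 274 indicators.
For each fixed i, the pair (π(i), π(i+1)) is a uniformly random ordered pair of distinct values from {1, …, 275}; by symmetry P[π(i) > π(i+1)] = 1/2.
By linearity: E[X] = 274 · (1/2) = (275 − 1) · (1/2) = 137 ≈ 137.0000.

E[X] = 137 = 137.0000.


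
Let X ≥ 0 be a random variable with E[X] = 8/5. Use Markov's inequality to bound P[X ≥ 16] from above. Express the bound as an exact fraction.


μ = E[X] = 8/5, a = 16.
Markov: P[X ≥ 16] ≤ μ/a = (8/5)/16 = 1/10.
Numerically: ≈ 0.1000.
(Since a = 16 > μ = 1.6000, the bound 1/10 is < 1 and informative.)

P[X ≥ 16] ≤ 1/10 ≈ 0.1000.


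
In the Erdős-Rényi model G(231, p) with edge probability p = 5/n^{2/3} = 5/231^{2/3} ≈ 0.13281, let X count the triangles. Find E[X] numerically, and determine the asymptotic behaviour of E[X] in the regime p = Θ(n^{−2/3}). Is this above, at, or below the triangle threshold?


Number of potential triangles: C(231, 3) = 2027795.
Each occurs with probability p³ ≈ (0.13281)³ ≈ 2.3425348e-03.
By linearity: E[X] = C(231, 3)·p³ ≈ 2027795 · 2.3425348e-03 ≈ 4750.18038.
Since α = 2/3 < 1, p = c/n^{2/3} ≫ 1/n is above the triangle threshold p ~ 1/n. Asymptotically E[X] ~ (c³/6)·n^{3(1−α)} = (5³/6)·n^{1} → ∞; triangles are abundant w.h.p.

E[X] ≈ 4750.18038; in regime p = Θ(1/n^{2/3}) E[X] diverges (above the triangle threshold p ~ 1/n).


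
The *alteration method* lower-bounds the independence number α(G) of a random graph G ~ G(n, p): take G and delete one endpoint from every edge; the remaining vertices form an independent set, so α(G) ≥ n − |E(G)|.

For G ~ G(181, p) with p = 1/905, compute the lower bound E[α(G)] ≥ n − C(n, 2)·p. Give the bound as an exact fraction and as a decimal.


E[|E(G)|] = C(181, 2)·p = 16290 · (1/905) = 18.
E[α(G)] ≥ n − E[|E(G)|] = 181 − 18 = 163.
Numerically: ≈ 163.000000.
(This is only a lower bound; the true E[α(G)] may be larger.)

E[α(G)] ≥ 163 ≈ 163.000000.


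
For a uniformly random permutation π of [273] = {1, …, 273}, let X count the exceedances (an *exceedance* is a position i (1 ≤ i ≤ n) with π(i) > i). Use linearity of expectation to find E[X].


Write X = Σ_{i=1}^{273} X_i, where X_i = 1_{π(i) > i}.
For each fixed i, π(i) is uniform over {1, …, 273} (marginal of a uniform permutation), so P[π(i) > i] = (n − i)/n. Summing: Σ_{i=1}^{273} (n − i)/n = (0 + 1 + … + 272)/273 = 273(273 − 1)/(2·273) = (273 − 1)/2.
Hence E[X] = Σ_{i=1}^{273} (273 − i)/273 = 136 ≈ 136.000000.

E[X] = 136 = 136.000000.


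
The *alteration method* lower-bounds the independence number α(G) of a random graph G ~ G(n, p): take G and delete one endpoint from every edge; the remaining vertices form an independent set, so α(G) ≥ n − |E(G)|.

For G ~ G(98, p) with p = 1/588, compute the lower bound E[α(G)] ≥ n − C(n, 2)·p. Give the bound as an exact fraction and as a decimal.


E[|E(G)|] = C(98, 2)·p = 4753 · (1/588) = 97/12.
E[α(G)] ≥ n − E[|E(G)|] = 98 − 97/12 = 1079/12.
Numerically: ≈ 89.9167.
(This is only a lower bound; the true E[α(G)] may be larger.)

E[α(G)] ≥ 1079/12 ≈ 89.9167.


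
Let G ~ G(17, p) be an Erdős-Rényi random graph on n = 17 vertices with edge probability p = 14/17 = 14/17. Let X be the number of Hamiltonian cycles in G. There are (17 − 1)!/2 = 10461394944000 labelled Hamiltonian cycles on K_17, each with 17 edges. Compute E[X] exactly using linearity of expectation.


K_17 has (17 − 1)!/2 = 10461394944000 labelled Hamiltonian cycles.
For each such Hamiltonian cycle H, let X_H = 1 if all 17 edges of H are present in G. Then P[X_H = 1] = p^{17} = (14/17)^{17} = 30491346729331195904/827240261886336764177.
Summing the indicators: E[X] = Σ_H E[X_H] = 10461394944000 · p^{17} = 10461394944000 · 30491346729331195904/827240261886336764177 = 318982020509976309331579109376000/827240261886336764177.
Numerically: E[X] ≈ 3.856e+11.

E[X] = 10461394944000 · (14/17)^{17} = 318982020509976309331579109376000/827240261886336764177 ≈ 3.856e+11.


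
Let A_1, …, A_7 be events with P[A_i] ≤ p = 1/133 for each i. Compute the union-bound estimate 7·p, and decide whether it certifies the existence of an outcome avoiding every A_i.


Union bound: P[∪_{i=1}^{7} A_i] ≤ Σ_i P[A_i] ≤ 7·p = 7·(1/133) = 1/19.
Numerically: 1/19 ≈ 0.05263.
Is 1/19 < 1? YES.
Since P[∪ A_i] ≤ 1/19 < 1, the complement has P[∩ A_i^c] ≥ 1 − 1/19 = 18/19 > 0, so some outcome avoids every A_i.

7·p = 1/19 ≈ 0.05263; existence CERTIFIED by the union bound.


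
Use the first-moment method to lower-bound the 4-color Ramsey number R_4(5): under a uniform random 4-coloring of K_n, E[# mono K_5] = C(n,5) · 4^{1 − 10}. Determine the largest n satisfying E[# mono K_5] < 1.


We need C(n, 5) · 4^{1 − 10} < 1, i.e. C(n, 5) < 4^{10 − 1} = 262144.
Check values of n near the boundary:
  n = 30: C(30, 5) = 142506; 142506 < 262144? YES
  n = 31: C(31, 5) = 169911; 169911 < 262144? YES
  n = 32: C(32, 5) = 201376; 201376 < 262144? YES
  n = 33: C(33, 5) = 237336; 237336 < 262144? YES
  n = 34: C(34, 5) = 278256; 278256 < 262144? NO
The largest n with C(n, 5) < 262144 is n = 33 (where E[X] = 29667/32768 ≈ 0.9054). Hence R_4(5) > 33, i.e. R_4(5) ≥ 34.

Largest n = 33; hence R_4(5) > 33.


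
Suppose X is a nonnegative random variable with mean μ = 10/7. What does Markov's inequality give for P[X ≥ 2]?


μ = E[X] = 10/7, a = 2.
Markov: P[X ≥ 2] ≤ μ/a = (10/7)/2 = 5/7.
Numerically: ≈ 0.714286.
(Since a = 2 > μ = 1.428571, the bound 5/7 is < 1 and informative.)

P[X ≥ 2] ≤ 5/7 ≈ 0.714286.


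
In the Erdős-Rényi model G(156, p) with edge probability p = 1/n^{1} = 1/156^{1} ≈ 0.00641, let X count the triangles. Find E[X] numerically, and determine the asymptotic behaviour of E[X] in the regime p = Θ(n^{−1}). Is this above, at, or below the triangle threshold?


Number of potential triangles: C(156, 3) = 620620.
Each occurs with probability p³ ≈ (0.00641)³ ≈ 2.634063e-07.
By linearity: E[X] = C(156, 3)·p³ ≈ 620620 · 2.634063e-07 ≈ 0.1635.
Here α = 1, so p = 1/n is exactly at the triangle threshold p ~ 1/n. Asymptotically E[X] → c³/6 = 1³/6 = 1/6 ≈ 0.1667, a bounded constant. In this regime the triangle count is asymptotically Poisson(c³/6).

E[X] ≈ 0.1635; in regime p = Θ(1/n^{1}) E[X] stays bounded (at the triangle threshold p ~ 1/n).


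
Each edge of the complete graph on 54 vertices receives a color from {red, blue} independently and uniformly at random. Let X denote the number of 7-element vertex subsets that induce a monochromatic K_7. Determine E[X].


Let X = Σ_S X_S over the C(54, 7) = 177100560 subsets S of size 7, where X_S = 1 if the K_7 on S is monochromatic.
For a fixed S, the K_7 on S has C(7, 2) = 21 edges. P[all 21 edges red] = (1/2)^21, and likewise for blue, so P[monochromatic] = 2·(1/2)^21 = 2^{1 − 21} = 1/1048576.
By linearity: E[X] = C(54, 7) · 2^{1 − 21} = 177100560 · 1/1048576 = 11068785/65536.
Numerically: E[X] ≈ 168.896.

E[X] = C(54,7)·2^(1−C(7,2)) = 11068785/65536 ≈ 168.896.


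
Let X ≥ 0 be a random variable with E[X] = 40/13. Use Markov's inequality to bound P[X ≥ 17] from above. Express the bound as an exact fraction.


μ = E[X] = 40/13, a = 17.
Markov: P[X ≥ 17] ≤ μ/a = (40/13)/17 = 40/221.
Numerically: ≈ 0.181.
(Since a = 17 > μ = 3.077, the bound 40/221 is < 1 and informative.)

P[X ≥ 17] ≤ 40/221 ≈ 0.181.


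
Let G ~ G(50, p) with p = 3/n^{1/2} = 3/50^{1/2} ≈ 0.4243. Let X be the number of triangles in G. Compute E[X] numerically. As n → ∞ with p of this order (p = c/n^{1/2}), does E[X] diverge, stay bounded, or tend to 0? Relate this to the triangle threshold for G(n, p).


Number of potential triangles: C(50, 3) = 19600.
Each occurs with probability p³ ≈ (0.4243)³ ≈ 7.636753e-02.
By linearity: E[X] = C(50, 3)·p³ ≈ 19600 · 7.636753e-02 ≈ 1496.8036.
Since α = 1/2 < 1, p = c/n^{1/2} ≫ 1/n is above the triangle threshold p ~ 1/n. Asymptotically E[X] ~ (c³/6)·n^{3(1−α)} = (3³/6)·n^{1.5} → ∞; triangles are abundant w.h.p.

E[X] ≈ 1496.8036; in regime p = Θ(1/n^{1/2}) E[X] diverges (above the triangle threshold p ~ 1/n).


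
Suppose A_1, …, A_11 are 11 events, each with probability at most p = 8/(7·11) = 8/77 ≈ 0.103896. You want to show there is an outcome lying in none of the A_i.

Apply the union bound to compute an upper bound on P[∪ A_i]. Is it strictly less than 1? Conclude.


Union bound: P[∪_{i=1}^{11} A_i] ≤ Σ_i P[A_i] ≤ 11·p = 11·(8/77) = 8/7.
Numerically: 8/7 ≈ 1.142857.
Is 8/7 < 1? NO.
Since the bound 8/7 is ≥ 1, the union bound is uninformative here; it does NOT by itself certify existence.

11·p = 8/7 ≈ 1.142857; existence NOT certified by the union bound.


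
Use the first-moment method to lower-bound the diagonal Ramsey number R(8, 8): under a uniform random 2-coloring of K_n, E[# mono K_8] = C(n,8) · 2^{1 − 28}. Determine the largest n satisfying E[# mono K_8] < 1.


We need C(n, 8) · 2^{1 − 28} < 1, i.e. C(n, 8) < 2^{28 − 1} = 134217728.
Check values of n near the boundary:
  n = 36: C(36, 8) = 30260340; 30260340 < 134217728? YES
  n = 37: C(37, 8) = 38608020; 38608020 < 134217728? YES
  n = 38: C(38, 8) = 48903492; 48903492 < 134217728? YES
  n = 39: C(39, 8) = 61523748; 61523748 < 134217728? YES
  n = 40: C(40, 8) = 76904685; 76904685 < 134217728? YES
  n = 41: C(41, 8) = 95548245; 95548245 < 134217728? YES
  n = 42: C(42, 8) = 118030185; 118030185 < 134217728? YES
  n = 43: C(43, 8) = 145008513; 145008513 < 134217728? NO
  n = 44: C(44, 8) = 177232627; 177232627 < 134217728? NO
  n = 45: C(45, 8) = 215553195; 215553195 < 134217728? NO
The largest n with C(n, 8) < 134217728 is n = 42 (where E[X] = 118030185/134217728 ≈ 0.8793934). Hence R(8, 8) > 42, i.e. R(8, 8) ≥ 43.

Largest n = 42; hence R(8, 8) > 42.


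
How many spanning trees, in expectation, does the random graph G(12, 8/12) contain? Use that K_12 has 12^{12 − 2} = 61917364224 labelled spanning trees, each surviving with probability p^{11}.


K_12 has 12^{12 − 2} = 61917364224 labelled spanning trees.
For each such spanning tree H, let X_H = 1 if all 11 edges of H are present in G. Then P[X_H = 1] = p^{11} = (2/3)^{11} = 2048/177147.
By linearity of expectation: E[X] = Σ_H E[X_H] = 61917364224 · p^{11} = 61917364224 · 2048/177147 = 2147483648/3.
Numerically: E[X] ≈ 7.1583e+08.

E[X] = 61917364224 · (2/3)^{11} = 2147483648/3 ≈ 7.1583e+08.


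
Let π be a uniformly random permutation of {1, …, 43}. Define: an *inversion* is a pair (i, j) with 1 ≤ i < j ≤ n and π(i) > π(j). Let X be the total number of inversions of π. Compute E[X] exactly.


Write X = Σ X_I over the C(43, 2) = 903 pairs i < j, with X_I the indicator of one inversion.
There are 903 indicators.
For each fixed pair i < j, the values π(i) and π(j) are two distinct elements of {1, …, 43} in uniformly random order; by symmetry P[π(i) > π(j)] = 1/2.
By linearity: E[X] = 903 · (1/2) = C(43, 2) · (1/2) = 903/2 = 903/2 ≈ 451.5000.

E[X] = 903/2 = 451.5000.


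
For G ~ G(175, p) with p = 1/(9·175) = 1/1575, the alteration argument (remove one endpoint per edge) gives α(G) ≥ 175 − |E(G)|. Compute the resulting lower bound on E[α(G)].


E[|E(G)|] = C(175, 2)·p = 15225 · (1/1575) = 29/3.
E[α(G)] ≥ n − E[|E(G)|] = 175 − 29/3 = 496/3.
Numerically: ≈ 165.333333.
(This is only a lower bound; the true E[α(G)] may be larger.)

E[α(G)] ≥ 496/3 ≈ 165.333333.


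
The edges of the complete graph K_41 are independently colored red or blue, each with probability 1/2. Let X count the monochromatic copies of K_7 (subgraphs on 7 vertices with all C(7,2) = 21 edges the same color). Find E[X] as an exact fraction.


Let X = Σ_S X_S over the C(41, 7) = 22481940 subsets S of size 7, where X_S = 1 if the K_7 on S is monochromatic.
For a fixed S, the K_7 on S has C(7, 2) = 21 edges. P[all 21 edges red] = (1/2)^21, and likewise for blue, so P[monochromatic] = 2·(1/2)^21 = 2^{1 − 21} = 1/1048576.
Summing: E[X] = C(41, 7) · 2^{1 − 21} = 22481940 · 1/1048576 = 5620485/262144.
Numerically: E[X] ≈ 21.44045.

E[X] = C(41,7)·2^(1−C(7,2)) = 5620485/262144 ≈ 21.44045.


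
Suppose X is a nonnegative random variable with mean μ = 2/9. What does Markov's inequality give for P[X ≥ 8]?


μ = E[X] = 2/9, a = 8.
Markov: P[X ≥ 8] ≤ μ/a = (2/9)/8 = 1/36.
Numerically: ≈ 0.028.
(Since a = 8 > μ = 0.222, the bound 1/36 is < 1 and informative.)

P[X ≥ 8] ≤ 1/36 ≈ 0.028.


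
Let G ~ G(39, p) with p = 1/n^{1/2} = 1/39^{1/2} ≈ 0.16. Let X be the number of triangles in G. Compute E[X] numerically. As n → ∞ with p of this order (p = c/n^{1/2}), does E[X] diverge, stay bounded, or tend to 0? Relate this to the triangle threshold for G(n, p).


Number of potential triangles: C(39, 3) = 9139.
Each occurs with probability p³ ≈ (0.16)³ ≈ 4.10585e-03.
By linearity: E[X] = C(39, 3)·p³ ≈ 9139 · 4.10585e-03 ≈ 37.523.
Since α = 1/2 < 1, p = c/n^{1/2} ≫ 1/n is above the triangle threshold p ~ 1/n. Asymptotically E[X] ~ (c³/6)·n^{3(1−α)} = (1³/6)·n^{1.5} → ∞; triangles are abundant w.h.p.

E[X] ≈ 37.523; in regime p = Θ(1/n^{1/2}) E[X] diverges (above the triangle threshold p ~ 1/n).
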